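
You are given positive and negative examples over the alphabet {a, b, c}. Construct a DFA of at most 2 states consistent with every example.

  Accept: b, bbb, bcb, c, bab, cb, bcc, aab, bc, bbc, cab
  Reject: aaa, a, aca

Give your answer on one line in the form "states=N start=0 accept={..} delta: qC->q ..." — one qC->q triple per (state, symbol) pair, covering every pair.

states=2 start=0 accept={1} delta: 0a->0 0b->1 0c->1 1a->0 1b->1 1c->1

Grow the machine one transition at a time. Run the examples from 0; the earliest place one falls off (shortest prefix, ties alphabetical) gets sent to the lowest-numbered state that keeps every Accept/Reject pair distinguishable — a pair clashes when both reach the same state with identical unread suffix — and to a fresh state only if none does.
a: 0a undefined. 0a->0: ok.
b: 0b undefined. 0b->0: no, b/aaa meet in 0. Open state 1: 0b->1.
c: 0c undefined. 0c->0: no, c/aaa meet in 0. 0c->1: ok.
ba: 1a undefined. 1a->0: ok.
bb: 1b undefined. 1b->0: no, cb/aaa meet in 0. 1b->1: ok.
bc: 1c undefined. 1c->0: no, bc/aaa meet in 0. 1c->1: ok.
All examples now run through 2 states with every (state, symbol) defined. Accept strings end in {1}, Reject strings end in {0}; accept={1}.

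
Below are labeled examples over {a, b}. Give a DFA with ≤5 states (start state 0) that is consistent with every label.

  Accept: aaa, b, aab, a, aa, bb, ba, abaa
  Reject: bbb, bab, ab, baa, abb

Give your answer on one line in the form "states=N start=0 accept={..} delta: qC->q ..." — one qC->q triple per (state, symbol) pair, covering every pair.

Grow the machine one transition at a time. Run the examples from 0; the earliest place one falls off (shortest prefix, ties alphabetical) gets sent to the lowest-numbered state that keeps every Accept/Reject pair distinguishable — a pair clashes when both reach the same state with identical unread suffix — and to a fresh state only if none does.
a: 0a undefined. 0a->0: no, b/ab meet in 0 with "b" left. Open state 1: 0a->1.
b: 0b undefined. 0b->0: no, b/bbb meet in 0. 0b->1: no, aaa/baa meet in 1 with "aa" left. Open state 2: 0b->2.
aa: 1a undefined. 1a->0: ok.
ab: 1b undefined. 1b->0: no, b/abb meet in 2. 1b->1: no, aaa/ab meet in 1. 1b->2: no, b/ab meet in 2. Open state 3: 1b->3.
ba: 2a undefined. 2a->0: no, aaa/baa meet in 1. 2a->1: no, aa/baa meet in 0. 2a->2: no, b/baa meet in 2. 2a->3: no, ba/ab meet in 3. Open state 4: 2a->4.
bb: 2b undefined. 2b->0: no, b/bbb meet in 2. 2b->1: ok.
aba: 3a undefined. 3a->0: ok.
abb: 3b undefined. 3b->0: no, aa/abb meet in 0. 3b->1: no, aaa/abb meet in 1. 3b->2: no, b/abb meet in 2. 3b->3: ok.
baa: 4a undefined. 4a->0: no, aa/baa meet in 0. 4a->1: no, aaa/baa meet in 1. 4a->2: no, b/baa meet in 2. 4a->3: ok.
bab: 4b undefined. 4b->0: no, aa/bab meet in 0. 4b->1: no, aaa/bab meet in 1. 4b->2: no, b/bab meet in 2. 4b->3: ok.
All examples now run through 5 states with every (state, symbol) defined. Accept strings end in {0,1,2,4}, Reject strings end in {3}; accept={0,1,2,4}.

states=5 start=0 accept={0,1,2,4} delta: 0a->1 0b->2 1a->0 1b->3 2a->4 2b->1 3a->0 3b->3 4a->3 4b->3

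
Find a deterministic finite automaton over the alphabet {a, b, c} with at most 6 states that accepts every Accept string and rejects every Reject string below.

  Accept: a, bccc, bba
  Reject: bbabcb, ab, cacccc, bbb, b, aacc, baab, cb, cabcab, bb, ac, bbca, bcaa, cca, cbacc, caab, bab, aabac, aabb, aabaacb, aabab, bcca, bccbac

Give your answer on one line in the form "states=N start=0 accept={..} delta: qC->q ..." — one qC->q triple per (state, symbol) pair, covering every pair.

states=5 start=0 accept={0} delta: 0a->0 0b->1 0c->1 1a->1 1b->2 1c->3 2a->0 2b->1 2c->1 3a->1 3b->1 3c->4 4a->1 4b->0 4c->0

Fold the examples into a partial DFA from state 0: repeatedly fix the first undefined (state, symbol) met by the shortest-then-alphabetical prefix, trying targets in increasing order and rejecting any under which an Accept and a Reject string meet in one state with the same remainder; add a state when all current targets are rejected. Accepting states are where Accept strings end.
a: 0a undefined. 0a->0: ok.
b: 0b undefined. 0b->0: no, a/ab meet in 0. Open state 1: 0b->1.
c: 0c undefined. 0c->0: no, a/cacccc meet in 0. 0c->1: ok.
ba: 1a undefined. 1a->0: no, bccc/cacccc meet in 1 with "ccc" left. 1a->1: ok.
bb: 1b undefined. 1b->0: no, a/baab meet in 0. 1b->1: no, bba/ab meet in 1. Open state 2: 1b->2.
bc: 1c undefined. 1c->0: no, a/aacc meet in 0. 1c->1: no, bccc/ab meet in 1. 1c->2: no, bba/cca meet in 2 with "a" left. Open state 3: 1c->3.
bba: 2a undefined. 2a->0: ok.
bbb: 2b undefined. 2b->0: no, a/bbb meet in 0. 2b->1: ok.
bbc: 2c undefined. 2c->0: no, a/bbca meet in 0. 2c->1: ok.
bca: 3a undefined. 3a->0: no, a/bcaa meet in 0. 3a->1: ok.
bcc: 3c undefined. 3c->0: no, a/bcca meet in 0. 3c->1: no, bccc/aacc meet in 3. 3c->2: no, a/bcca meet in 0. 3c->3: no, bccc/cacccc meet in 3. Open state 4: 3c->4.
bcca: 4a undefined. 4a->0: no, a/bcca meet in 0. 4a->1: ok.
bccb: 4b undefined. 4b->0: ok.
bccc: 4c undefined. 4c->0: ok.
bbabcb: 3b undefined. 3b->0: no, a/bbabcb meet in 0. 3b->1: ok.
All examples now run through 5 states with every (state, symbol) defined. Accept strings end in {0}, Reject strings end in {1,2,3}; accept={0}.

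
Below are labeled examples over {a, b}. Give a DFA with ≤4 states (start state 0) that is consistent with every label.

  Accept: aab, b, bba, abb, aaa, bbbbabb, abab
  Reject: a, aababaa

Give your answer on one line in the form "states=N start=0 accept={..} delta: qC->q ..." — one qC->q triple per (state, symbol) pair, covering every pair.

Grow the machine one transition at a time. Run the examples from 0; the earliest place one falls off (shortest prefix, ties alphabetical) gets sent to the lowest-numbered state that keeps every Accept/Reject pair distinguishable — a pair clashes when both reach the same state with identical unread suffix — and to a fresh state only if none does.
a: 0a undefined. 0a->0: no, aaa/a meet in 0. Open state 1: 0a->1.
b: 0b undefined. 0b->0: no, bba/a meet in 1. 0b->1: no, b/a meet in 1. Open state 2: 0b->2.
aa: 1a undefined. 1a->0: no, aaa/a meet in 1. 1a->1: no, aaa/a meet in 1. 1a->2: ok.
ab: 1b undefined. 1b->0: ok.
bb: 2b undefined. 2b->0: no, b/aababaa meet in 2. 2b->1: no, aab/a meet in 1. 2b->2: ok.
aaa: 2a undefined. 2a->0: ok.
All examples now run through 3 states with every (state, symbol) defined. Accept strings end in {0,2}, Reject strings end in {1}; accept={0,2}.

states=3 start=0 accept={0,2} delta: 0a->1 0b->2 1a->2 1b->0 2a->0 2b->2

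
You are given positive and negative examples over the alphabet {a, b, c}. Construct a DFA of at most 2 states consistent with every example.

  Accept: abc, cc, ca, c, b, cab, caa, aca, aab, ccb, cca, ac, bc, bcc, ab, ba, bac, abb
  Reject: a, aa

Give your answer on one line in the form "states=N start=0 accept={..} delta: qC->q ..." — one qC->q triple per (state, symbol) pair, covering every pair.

states=2 start=0 accept={1} delta: 0a->0 0b->1 0c->1 1a->1 1b->1 1c->1

State merging on the prefix tree: take the shortest (then alphabetical) example prefix whose next move is undefined and point that move at state 0, else 1, else 2, ...; a target is out if some Accept/Reject pair would then sit in one state with the same input left (inseparable). If every existing state is out, open a new one.
a: 0a undefined. 0a->0: ok.
b: 0b undefined. 0b->0: no, b/a meet in 0. Open state 1: 0b->1.
c: 0c undefined. 0c->0: no, cc/a meet in 0. 0c->1: ok.
ba: 1a undefined. 1a->0: no, ca/a meet in 0. 1a->1: ok.
bc: 1c undefined. 1c->0: no, abc/a meet in 0. 1c->1: ok.
abb: 1b undefined. 1b->0: no, cab/a meet in 0. 1b->1: ok.
All examples now run through 2 states with every (state, symbol) defined. Accept strings end in {1}, Reject strings end in {0}; accept={1}.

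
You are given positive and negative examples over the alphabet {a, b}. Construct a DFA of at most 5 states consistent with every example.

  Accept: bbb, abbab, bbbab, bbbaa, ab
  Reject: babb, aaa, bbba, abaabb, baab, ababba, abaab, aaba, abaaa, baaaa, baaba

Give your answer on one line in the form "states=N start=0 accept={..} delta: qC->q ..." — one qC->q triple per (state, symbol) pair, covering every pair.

states=5 start=0 accept={1,3} delta: 0a->0 0b->1 1a->2 1b->0 2a->3 2b->1 3a->0 3b->4 4a->0 4b->0

State merging on the prefix tree: take the shortest (then alphabetical) example prefix whose next move is undefined and point that move at state 0, else 1, else 2, ...; a target is out if some Accept/Reject pair would then sit in one state with the same input left (inseparable). If every existing state is out, open a new one.
a: 0a undefined. 0a->0: ok.
b: 0b undefined. 0b->0: no, bbb/babb meet in 0. Open state 1: 0b->1.
ba: 1a undefined. 1a->0: no, ab/baab meet in 1. 1a->1: no, bbb/babb meet in 1 with "bb" left. Open state 2: 1a->2.
bb: 1b undefined. 1b->0: ok.
baa: 2a undefined. 2a->0: no, bbb/baab meet in 1. 2a->1: no, bbb/abaabb meet in 1. 2a->2: no, bbbab/baab meet in 2 with "b" left. Open state 3: 2a->3.
bab: 2b undefined. 2b->0: no, bbb/babb meet in 1. 2b->1: ok.
baaa: 3a undefined. 3a->0: ok.
baab: 3b undefined. 3b->0: no, bbb/abaabb meet in 1. 3b->1: no, bbb/baab meet in 1. 3b->2: no, bbb/abaabb meet in 1. 3b->3: no, bbbaa/abaabb meet in 3. Open state 4: 3b->4.
baaba: 4a undefined. 4a->0: ok.
abaabb: 4b undefined. 4b->0: ok.
All examples now run through 5 states with every (state, symbol) defined. Accept strings end in {1,3}, Reject strings end in {0,2,4}; accept={1,3}.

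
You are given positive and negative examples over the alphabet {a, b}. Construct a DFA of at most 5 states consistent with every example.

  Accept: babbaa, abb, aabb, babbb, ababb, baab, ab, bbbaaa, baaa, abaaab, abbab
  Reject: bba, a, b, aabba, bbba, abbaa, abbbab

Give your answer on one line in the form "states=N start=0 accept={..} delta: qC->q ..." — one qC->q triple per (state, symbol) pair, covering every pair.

Fold the examples into a partial DFA from state 0: repeatedly fix the first undefined (state, symbol) met by the shortest-then-alphabetical prefix, trying targets in increasing order and rejecting any under which an Accept and a Reject string meet in one state with the same remainder; add a state when all current targets are rejected. Accepting states are where Accept strings end.
a: 0a undefined. 0a->0: no, ab/b meet in 0 with "b" left. Open state 1: 0a->1.
b: 0b undefined. 0b->0: no, babbaa/abbaa meet in 1 with "bbaa" left. 0b->1: ok.
aa: 1a undefined. 1a->0: ok.
ab: 1b undefined. 1b->0: no, babbaa/bbba meet in 0. 1b->1: no, babbaa/a meet in 1. Open state 2: 1b->2.
aba: 2a undefined. 2a->0: no, babbaa/a meet in 1. 2a->1: ok.
abb: 2b undefined. 2b->0: no, babbaa/abbaa meet in 0. 2b->1: no, babbaa/bbba meet in 0. 2b->2: no, babbaa/abbaa meet in 0. Open state 3: 2b->3.
abba: 3a undefined. 3a->0: no, babbaa/bbba meet in 0. 3a->1: no, babbaa/abbaa meet in 0. 3a->2: no, aabb/bbba meet in 2. 3a->3: no, abb/bbba meet in 3. Open state 4: 3a->4.
abbb: 3b undefined. 3b->0: no, aabb/abbbab meet in 2. 3b->1: ok.
abbaa: 4a undefined. 4a->0: no, babbaa/abbaa meet in 0. 4a->1: ok.
abbab: 4b undefined. 4b->0: ok.
All examples now run through 5 states with every (state, symbol) defined. Accept strings end in {0,2,3}, Reject strings end in {1,4}; accept={0,2,3}.

states=5 start=0 accept={0,2,3} delta: 0a->1 0b->1 1a->0 1b->2 2a->1 2b->3 3a->4 3b->1 4a->1 4b->0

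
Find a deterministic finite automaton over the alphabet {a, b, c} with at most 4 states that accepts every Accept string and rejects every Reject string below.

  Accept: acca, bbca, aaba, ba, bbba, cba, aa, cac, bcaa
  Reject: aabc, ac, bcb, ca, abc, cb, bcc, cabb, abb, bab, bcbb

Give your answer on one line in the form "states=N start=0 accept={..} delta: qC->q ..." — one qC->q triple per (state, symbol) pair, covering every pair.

states=3 start=0 accept={0} delta: 0a->0 0b->1 0c->2 1a->0 1b->1 1c->1 2a->2 2b->1 2c->0

Grow the machine one transition at a time. Run the examples from 0; the earliest place one falls off (shortest prefix, ties alphabetical) gets sent to the lowest-numbered state that keeps every Accept/Reject pair distinguishable — a pair clashes when both reach the same state with identical unread suffix — and to a fresh state only if none does.
a: 0a undefined. 0a->0: ok.
b: 0b undefined. 0b->0: no, bbca/ca meet in 0 with "ca" left. Open state 1: 0b->1.
c: 0c undefined. 0c->0: no, acca/ac meet in 0. 0c->1: no, aaba/ca meet in 1 with "a" left. Open state 2: 0c->2.
ba: 1a undefined. 1a->0: ok.
bb: 1b undefined. 1b->0: no, bbca/ca meet in 2 with "a" left. 1b->1: ok.
bc: 1c undefined. 1c->0: no, bbca/aabc meet in 0. 1c->1: ok.
ca: 2a undefined. 2a->0: no, bbca/ca meet in 0. 2a->1: no, cac/aabc meet in 1. 2a->2: ok.
cb: 2b undefined. 2b->0: no, bbca/cb meet in 0. 2b->1: ok.
acc: 2c undefined. 2c->0: ok.
All examples now run through 3 states with every (state, symbol) defined. Accept strings end in {0}, Reject strings end in {1,2}; accept={0}.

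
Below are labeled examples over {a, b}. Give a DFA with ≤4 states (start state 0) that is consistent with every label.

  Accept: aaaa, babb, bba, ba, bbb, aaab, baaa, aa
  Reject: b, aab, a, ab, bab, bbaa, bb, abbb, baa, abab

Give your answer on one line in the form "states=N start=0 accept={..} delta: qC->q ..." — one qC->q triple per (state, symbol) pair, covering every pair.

states=4 start=0 accept={0,2} delta: 0a->1 0b->1 1a->2 1b->3 2a->3 2b->3 3a->0 3b->0

State merging on the prefix tree: take the shortest (then alphabetical) example prefix whose next move is undefined and point that move at state 0, else 1, else 2, ...; a target is out if some Accept/Reject pair would then sit in one state with the same input left (inseparable). If every existing state is out, open a new one.
a: 0a undefined. 0a->0: no, aaaa/a meet in 0. Open state 1: 0a->1.
b: 0b undefined. 0b->0: no, bba/a meet in 1. 0b->1: ok.
aa: 1a undefined. 1a->0: no, babb/ab meet in 1 with "b" left. 1a->1: no, aaaa/b meet in 1. Open state 2: 1a->2.
ab: 1b undefined. 1b->0: no, bba/b meet in 1. 1b->1: no, bbb/b meet in 1. 1b->2: no, aaaa/bbaa meet in 2 with "aa" left. Open state 3: 1b->3.
aaa: 2a undefined. 2a->0: no, aaaa/b meet in 1. 2a->1: no, aaab/ab meet in 3. 2a->2: no, aaaa/baa meet in 2. 2a->3: ok.
aab: 2b undefined. 2b->0: no, babb/b meet in 1. 2b->1: no, babb/ab meet in 3. 2b->2: no, babb/aab meet in 2. 2b->3: ok.
aba: 3a undefined. 3a->0: ok.
abb: 3b undefined. 3b->0: ok.
All examples now run through 4 states with every (state, symbol) defined. Accept strings end in {0,2}, Reject strings end in {1,3}; accept={0,2}.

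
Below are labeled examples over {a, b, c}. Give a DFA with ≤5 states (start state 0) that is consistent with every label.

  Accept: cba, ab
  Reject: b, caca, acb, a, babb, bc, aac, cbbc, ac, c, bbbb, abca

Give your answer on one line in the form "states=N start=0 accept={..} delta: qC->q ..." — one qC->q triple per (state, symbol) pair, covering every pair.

State merging on the prefix tree: take the shortest (then alphabetical) example prefix whose next move is undefined and point that move at state 0, else 1, else 2, ...; a target is out if some Accept/Reject pair would then sit in one state with the same input left (inseparable). If every existing state is out, open a new one.
a: 0a undefined. 0a->0: no, ab/b meet in 0 with "b" left. Open state 1: 0a->1.
b: 0b undefined. 0b->0: ok.
c: 0c undefined. 0c->0: no, cba/a meet in 1. 0c->1: ok.
aa: 1a undefined. 1a->0: ok.
ab: 1b undefined. 1b->0: no, cba/a meet in 1. 1b->1: no, cba/b meet in 0. Open state 2: 1b->2.
ac: 1c undefined. 1c->0: ok.
abc: 2c undefined. 2c->0: ok.
cba: 2a undefined. 2a->0: no, cba/b meet in 0. 2a->1: no, cba/a meet in 1. 2a->2: ok.
cbb: 2b undefined. 2b->0: ok.
All examples now run through 3 states with every (state, symbol) defined. Accept strings end in {2}, Reject strings end in {0,1}; accept={2}.

states=3 start=0 accept={2} delta: 0a->1 0b->0 0c->1 1a->0 1b->2 1c->0 2a->2 2b->0 2c->0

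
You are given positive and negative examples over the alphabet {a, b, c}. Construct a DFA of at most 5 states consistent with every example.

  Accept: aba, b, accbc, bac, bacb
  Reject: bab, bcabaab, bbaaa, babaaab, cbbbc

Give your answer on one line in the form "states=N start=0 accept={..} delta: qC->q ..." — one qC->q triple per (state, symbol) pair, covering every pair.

states=3 start=0 accept={0,1} delta: 0a->0 0b->1 0c->0 1a->1 1b->2 1c->0 2a->2 2b->2 2c->2

Grow the machine one transition at a time. Run the examples from 0; the earliest place one falls off (shortest prefix, ties alphabetical) gets sent to the lowest-numbered state that keeps every Accept/Reject pair distinguishable — a pair clashes when both reach the same state with identical unread suffix — and to a fresh state only if none does.
a: 0a undefined. 0a->0: ok.
b: 0b undefined. 0b->0: no, aba/bab meet in 0. Open state 1: 0b->1.
c: 0c undefined. 0c->0: ok.
ba: 1a undefined. 1a->0: no, b/bab meet in 1. 1a->1: ok.
bb: 1b undefined. 1b->0: no, aba/babaaab meet in 1. 1b->1: no, aba/bab meet in 1. Open state 2: 1b->2.
bc: 1c undefined. 1c->0: ok.
bba: 2a undefined. 2a->0: no, aba/babaaab meet in 1. 2a->1: no, aba/bbaaa meet in 1. 2a->2: ok.
cbbb: 2b undefined. 2b->0: no, accbc/babaaab meet in 0. 2b->1: no, aba/babaaab meet in 1. 2b->2: ok.
cbbbc: 2c undefined. 2c->0: no, accbc/cbbbc meet in 0. 2c->1: no, aba/cbbbc meet in 1. 2c->2: ok.
All examples now run through 3 states with every (state, symbol) defined. Accept strings end in {0,1}, Reject strings end in {2}; accept={0,1}.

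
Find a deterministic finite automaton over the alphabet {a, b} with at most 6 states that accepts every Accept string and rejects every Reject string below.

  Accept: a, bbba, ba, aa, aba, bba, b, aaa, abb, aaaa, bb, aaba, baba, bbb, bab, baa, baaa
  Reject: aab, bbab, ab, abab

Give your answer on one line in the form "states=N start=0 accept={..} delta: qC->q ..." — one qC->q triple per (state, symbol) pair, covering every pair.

states=4 start=0 accept={1,2,3} delta: 0a->1 0b->2 1a->1 1b->0 2a->2 2b->3 3a->1 3b->1

Grow the machine one transition at a time. Run the examples from 0; the earliest place one falls off (shortest prefix, ties alphabetical) gets sent to the lowest-numbered state that keeps every Accept/Reject pair distinguishable — a pair clashes when both reach the same state with identical unread suffix — and to a fresh state only if none does.
a: 0a undefined. 0a->0: no, b/aab meet in 0 with "b" left. Open state 1: 0a->1.
b: 0b undefined. 0b->0: no, bab/bbab meet in 1 with "b" left. 0b->1: no, bb/ab meet in 1 with "b" left. Open state 2: 0b->2.
aa: 1a undefined. 1a->0: no, b/aab meet in 2. 1a->1: ok.
ab: 1b undefined. 1b->0: ok.
ba: 2a undefined. 2a->0: no, ba/aab meet in 0. 2a->1: no, bab/aab meet in 0. 2a->2: ok.
bb: 2b undefined. 2b->0: no, bb/aab meet in 0. 2b->1: no, bbb/aab meet in 0. 2b->2: no, bbba/bbab meet in 2. Open state 3: 2b->3.
bba: 3a undefined. 3a->0: no, ba/bbab meet in 2. 3a->1: ok.
bbb: 3b undefined. 3b->0: no, bbb/aab meet in 0. 3b->1: ok.
All examples now run through 4 states with every (state, symbol) defined. Accept strings end in {1,2,3}, Reject strings end in {0}; accept={1,2,3}.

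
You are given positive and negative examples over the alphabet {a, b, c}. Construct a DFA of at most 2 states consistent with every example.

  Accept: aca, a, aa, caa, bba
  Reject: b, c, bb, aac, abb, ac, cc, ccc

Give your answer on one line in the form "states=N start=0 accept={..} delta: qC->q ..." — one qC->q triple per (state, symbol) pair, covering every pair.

states=2 start=0 accept={0} delta: 0a->0 0b->1 0c->1 1a->0 1b->1 1c->1

Fold the examples into a partial DFA from state 0: repeatedly fix the first undefined (state, symbol) met by the shortest-then-alphabetical prefix, trying targets in increasing order and rejecting any under which an Accept and a Reject string meet in one state with the same remainder; add a state when all current targets are rejected. Accepting states are where Accept strings end.
a: 0a undefined. 0a->0: ok.
b: 0b undefined. 0b->0: no, a/b meet in 0. Open state 1: 0b->1.
c: 0c undefined. 0c->0: no, aca/c meet in 0. 0c->1: ok.
bb: 1b undefined. 1b->0: no, a/bb meet in 0. 1b->1: ok.
ca: 1a undefined. 1a->0: ok.
cc: 1c undefined. 1c->0: no, aca/cc meet in 0. 1c->1: ok.
All examples now run through 2 states with every (state, symbol) defined. Accept strings end in {0}, Reject strings end in {1}; accept={0}.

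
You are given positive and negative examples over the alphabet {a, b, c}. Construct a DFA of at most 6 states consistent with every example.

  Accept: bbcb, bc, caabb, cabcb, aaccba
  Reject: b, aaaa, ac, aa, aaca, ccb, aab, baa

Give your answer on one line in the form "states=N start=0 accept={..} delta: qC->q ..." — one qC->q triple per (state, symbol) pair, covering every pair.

states=3 start=0 accept={2} delta: 0a->0 0b->1 0c->0 1a->2 1b->2 1c->2 2a->0 2b->2 2c->1

Fold the examples into a partial DFA from state 0: repeatedly fix the first undefined (state, symbol) met by the shortest-then-alphabetical prefix, trying targets in increasing order and rejecting any under which an Accept and a Reject string meet in one state with the same remainder; add a state when all current targets are rejected. Accepting states are where Accept strings end.
a: 0a undefined. 0a->0: ok.
b: 0b undefined. 0b->0: no, bc/ac meet in 0 with "c" left. Open state 1: 0b->1.
c: 0c undefined. 0c->0: ok.
ba: 1a undefined. 1a->0: no, aaccba/aaaa meet in 0. 1a->1: no, aaccba/b meet in 1. Open state 2: 1a->2.
bb: 1b undefined. 1b->0: no, bbcb/b meet in 1. 1b->1: no, caabb/b meet in 1. 1b->2: ok.
bc: 1c undefined. 1c->0: no, bc/aaaa meet in 0. 1c->1: no, bc/b meet in 1. 1c->2: ok.
baa: 2a undefined. 2a->0: ok.
bbc: 2c undefined. 2c->0: no, bbcb/b meet in 1. 2c->1: ok.
cabcb: 2b undefined. 2b->0: no, cabcb/aaaa meet in 0. 2b->1: no, cabcb/b meet in 1. 2b->2: ok.
All examples now run through 3 states with every (state, symbol) defined. Accept strings end in {2}, Reject strings end in {0,1}; accept={2}.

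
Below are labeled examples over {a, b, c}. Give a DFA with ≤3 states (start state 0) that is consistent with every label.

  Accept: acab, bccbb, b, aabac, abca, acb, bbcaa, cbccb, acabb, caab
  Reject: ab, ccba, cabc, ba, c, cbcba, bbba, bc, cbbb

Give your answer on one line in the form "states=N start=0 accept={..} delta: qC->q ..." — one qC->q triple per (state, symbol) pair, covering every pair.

Fold the examples into a partial DFA from state 0: repeatedly fix the first undefined (state, symbol) met by the shortest-then-alphabetical prefix, trying targets in increasing order and rejecting any under which an Accept and a Reject string meet in one state with the same remainder; add a state when all current targets are rejected. Accepting states are where Accept strings end.
a: 0a undefined. 0a->0: no, b/ab meet in 0 with "b" left. Open state 1: 0a->1.
b: 0b undefined. 0b->0: ok.
c: 0c undefined. 0c->0: no, bccbb/c meet in 0. 0c->1: ok.
aa: 1a undefined. 1a->0: no, bbcaa/cabc meet in 1. 1a->1: no, bbcaa/ba meet in 1. Open state 2: 1a->2.
ab: 1b undefined. 1b->0: no, b/ab meet in 0. 1b->1: ok.
ac: 1c undefined. 1c->0: no, acab/ab meet in 1. 1c->1: no, bccbb/ab meet in 1. 1c->2: ok.
aab: 2b undefined. 2b->0: ok.
aca: 2a undefined. 2a->0: ok.
cbcc: 2c undefined. 2c->0: ok.
All examples now run through 3 states with every (state, symbol) defined. Accept strings end in {0,2}, Reject strings end in {1}; accept={0,2}.

states=3 start=0 accept={0,2} delta: 0a->1 0b->0 0c->1 1a->2 1b->1 1c->2 2a->0 2b->0 2c->0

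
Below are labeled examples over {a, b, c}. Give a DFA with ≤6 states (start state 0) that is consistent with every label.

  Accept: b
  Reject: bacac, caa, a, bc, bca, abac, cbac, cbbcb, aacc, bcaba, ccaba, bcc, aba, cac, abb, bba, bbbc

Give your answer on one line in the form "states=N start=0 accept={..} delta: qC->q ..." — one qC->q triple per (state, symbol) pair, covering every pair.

states=3 start=0 accept={1} delta: 0a->0 0b->1 0c->0 1a->0 1b->2 1c->0 2a->0 2b->0 2c->1

Grow the machine one transition at a time. Run the examples from 0; the earliest place one falls off (shortest prefix, ties alphabetical) gets sent to the lowest-numbered state that keeps every Accept/Reject pair distinguishable — a pair clashes when both reach the same state with identical unread suffix — and to a fresh state only if none does.
a: 0a undefined. 0a->0: ok.
b: 0b undefined. 0b->0: no, b/a meet in 0. Open state 1: 0b->1.
c: 0c undefined. 0c->0: ok.
ba: 1a undefined. 1a->0: ok.
bb: 1b undefined. 1b->0: no, b/cbbcb meet in 1. 1b->1: no, b/abb meet in 1. Open state 2: 1b->2.
bc: 1c undefined. 1c->0: ok.
bba: 2a undefined. 2a->0: ok.
bbb: 2b undefined. 2b->0: ok.
cbbc: 2c undefined. 2c->0: no, b/cbbcb meet in 1. 2c->1: ok.
All examples now run through 3 states with every (state, symbol) defined. Accept strings end in {1}, Reject strings end in {0,2}; accept={1}.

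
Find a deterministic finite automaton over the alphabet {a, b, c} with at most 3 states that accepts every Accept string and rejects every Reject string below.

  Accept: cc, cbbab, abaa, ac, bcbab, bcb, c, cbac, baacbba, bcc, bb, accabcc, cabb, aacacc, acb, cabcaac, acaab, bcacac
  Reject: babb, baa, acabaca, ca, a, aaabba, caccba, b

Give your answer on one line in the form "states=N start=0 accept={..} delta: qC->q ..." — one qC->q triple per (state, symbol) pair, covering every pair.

State merging on the prefix tree: take the shortest (then alphabetical) example prefix whose next move is undefined and point that move at state 0, else 1, else 2, ...; a target is out if some Accept/Reject pair would then sit in one state with the same input left (inseparable). If every existing state is out, open a new one.
a: 0a undefined. 0a->0: no, abaa/baa meet in 0 with "baa" left. Open state 1: 0a->1.
b: 0b undefined. 0b->0: no, bb/b meet in 0. 0b->1: ok.
c: 0c undefined. 0c->0: ok.
aa: 1a undefined. 1a->0: no, bb/babb meet in 1 with "b" left. 1a->1: no, cabb/babb meet in 1 with "bb" left. Open state 2: 1a->2.
ab: 1b undefined. 1b->0: no, cabb/ca meet in 1. 1b->1: no, abaa/baa meet in 2 with "a" left. 1b->2: ok.
ac: 1c undefined. 1c->0: no, bcb/ca meet in 1. 1c->1: no, ac/ca meet in 1. 1c->2: ok.
aaa: 2a undefined. 2a->0: no, cc/baa meet in 0. 2a->1: ok.
aac: 2c undefined. 2c->0: no, cbbab/caccba meet in 2. 2c->1: no, cbac/baa meet in 1. 2c->2: ok.
acb: 2b undefined. 2b->0: ok.
All examples now run through 3 states with every (state, symbol) defined. Accept strings end in {0,2}, Reject strings end in {1}; accept={0,2}.

states=3 start=0 accept={0,2} delta: 0a->1 0b->1 0c->0 1a->2 1b->2 1c->2 2a->1 2b->0 2c->2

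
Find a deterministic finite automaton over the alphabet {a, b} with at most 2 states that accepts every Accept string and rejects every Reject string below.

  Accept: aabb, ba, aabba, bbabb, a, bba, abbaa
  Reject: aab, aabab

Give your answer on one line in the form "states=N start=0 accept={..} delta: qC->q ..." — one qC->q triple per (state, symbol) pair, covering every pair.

states=2 start=0 accept={0} delta: 0a->0 0b->1 1a->0 1b->0

Grow the machine one transition at a time. Run the examples from 0; the earliest place one falls off (shortest prefix, ties alphabetical) gets sent to the lowest-numbered state that keeps every Accept/Reject pair distinguishable — a pair clashes when both reach the same state with identical unread suffix — and to a fresh state only if none does.
a: 0a undefined. 0a->0: ok.
b: 0b undefined. 0b->0: no, aabb/aab meet in 0. Open state 1: 0b->1.
ba: 1a undefined. 1a->0: ok.
bb: 1b undefined. 1b->0: ok.
All examples now run through 2 states with every (state, symbol) defined. Accept strings end in {0}, Reject strings end in {1}; accept={0}.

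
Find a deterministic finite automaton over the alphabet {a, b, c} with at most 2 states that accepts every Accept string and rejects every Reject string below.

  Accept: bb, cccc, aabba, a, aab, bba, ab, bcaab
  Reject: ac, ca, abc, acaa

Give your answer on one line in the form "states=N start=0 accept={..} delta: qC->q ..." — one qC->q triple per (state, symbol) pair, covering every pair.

states=2 start=0 accept={0} delta: 0a->0 0b->0 0c->1 1a->1 1b->0 1c->0

Fold the examples into a partial DFA from state 0: repeatedly fix the first undefined (state, symbol) met by the shortest-then-alphabetical prefix, trying targets in increasing order and rejecting any under which an Accept and a Reject string meet in one state with the same remainder; add a state when all current targets are rejected. Accepting states are where Accept strings end.
a: 0a undefined. 0a->0: ok.
b: 0b undefined. 0b->0: ok.
c: 0c undefined. 0c->0: no, bb/ac meet in 0. Open state 1: 0c->1.
ca: 1a undefined. 1a->0: no, bb/ca meet in 0. 1a->1: ok.
cc: 1c undefined. 1c->0: ok.
bcaab: 1b undefined. 1b->0: ok.
All examples now run through 2 states with every (state, symbol) defined. Accept strings end in {0}, Reject strings end in {1}; accept={0}.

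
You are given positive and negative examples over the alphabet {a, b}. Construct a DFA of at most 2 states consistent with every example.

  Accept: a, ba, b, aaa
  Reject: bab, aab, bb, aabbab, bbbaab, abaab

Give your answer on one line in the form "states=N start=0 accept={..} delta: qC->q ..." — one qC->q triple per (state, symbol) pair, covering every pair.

states=2 start=0 accept={1} delta: 0a->1 0b->1 1a->1 1b->0

State merging on the prefix tree: take the shortest (then alphabetical) example prefix whose next move is undefined and point that move at state 0, else 1, else 2, ...; a target is out if some Accept/Reject pair would then sit in one state with the same input left (inseparable). If every existing state is out, open a new one.
a: 0a undefined. 0a->0: no, b/aab meet in 0 with "b" left. Open state 1: 0a->1.
b: 0b undefined. 0b->0: no, b/bb meet in 0. 0b->1: ok.
aa: 1a undefined. 1a->0: no, a/bab meet in 1. 1a->1: ok.
ab: 1b undefined. 1b->0: ok.
All examples now run through 2 states with every (state, symbol) defined. Accept strings end in {1}, Reject strings end in {0}; accept={1}.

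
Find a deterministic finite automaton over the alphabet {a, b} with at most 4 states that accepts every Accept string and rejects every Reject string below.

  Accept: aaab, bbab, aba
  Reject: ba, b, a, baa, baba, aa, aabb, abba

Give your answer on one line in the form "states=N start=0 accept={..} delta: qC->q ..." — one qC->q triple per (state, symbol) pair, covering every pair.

states=4 start=0 accept={0,3} delta: 0a->1 0b->1 1a->2 1b->3 2a->1 2b->0 3a->3 3b->0

Grow the machine one transition at a time. Run the examples from 0; the earliest place one falls off (shortest prefix, ties alphabetical) gets sent to the lowest-numbered state that keeps every Accept/Reject pair distinguishable — a pair clashes when both reach the same state with identical unread suffix — and to a fresh state only if none does.
a: 0a undefined. 0a->0: no, aaab/b meet in 0 with "b" left. Open state 1: 0a->1.
b: 0b undefined. 0b->0: no, aba/baba meet in 1 with "ba" left. 0b->1: ok.
aa: 1a undefined. 1a->0: no, aaab/aabb meet in 1 with "b" left. 1a->1: no, aba/baba meet in 1 with "ba" left. Open state 2: 1a->2.
ab: 1b undefined. 1b->0: no, aba/b meet in 1. 1b->1: no, aba/ba meet in 2. 1b->2: no, aba/baa meet in 2 with "a" left. Open state 3: 1b->3.
aaa: 2a undefined. 2a->0: no, aaab/b meet in 1. 2a->1: ok.
aab: 2b undefined. 2b->0: ok.
aba: 3a undefined. 3a->0: no, bbab/b meet in 1. 3a->1: no, aba/b meet in 1. 3a->2: no, aba/ba meet in 2. 3a->3: ok.
abb: 3b undefined. 3b->0: ok.
All examples now run through 4 states with every (state, symbol) defined. Accept strings end in {0,3}, Reject strings end in {1,2}; accept={0,3}.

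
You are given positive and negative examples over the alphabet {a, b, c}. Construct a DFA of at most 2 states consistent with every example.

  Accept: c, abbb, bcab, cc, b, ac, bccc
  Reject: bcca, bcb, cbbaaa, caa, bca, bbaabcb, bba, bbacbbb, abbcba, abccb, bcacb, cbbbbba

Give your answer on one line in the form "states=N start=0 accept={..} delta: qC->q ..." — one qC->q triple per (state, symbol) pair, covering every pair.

states=2 start=0 accept={1} delta: 0a->0 0b->1 0c->1 1a->0 1b->0 1c->1

State merging on the prefix tree: take the shortest (then alphabetical) example prefix whose next move is undefined and point that move at state 0, else 1, else 2, ...; a target is out if some Accept/Reject pair would then sit in one state with the same input left (inseparable). If every existing state is out, open a new one.
a: 0a undefined. 0a->0: ok.
b: 0b undefined. 0b->0: no, abbb/bba meet in 0. Open state 1: 0b->1.
c: 0c undefined. 0c->0: no, c/caa meet in 0. 0c->1: ok.
bb: 1b undefined. 1b->0: ok.
bc: 1c undefined. 1c->0: no, c/bcb meet in 1. 1c->1: ok.
ca: 1a undefined. 1a->0: ok.
All examples now run through 2 states with every (state, symbol) defined. Accept strings end in {1}, Reject strings end in {0}; accept={1}.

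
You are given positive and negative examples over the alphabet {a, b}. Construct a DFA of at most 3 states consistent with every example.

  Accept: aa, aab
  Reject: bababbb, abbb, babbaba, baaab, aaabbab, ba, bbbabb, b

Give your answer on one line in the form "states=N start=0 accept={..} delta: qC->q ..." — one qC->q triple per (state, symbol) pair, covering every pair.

states=3 start=0 accept={2} delta: 0a->1 0b->0 1a->2 1b->0 2a->0 2b->2

Fold the examples into a partial DFA from state 0: repeatedly fix the first undefined (state, symbol) met by the shortest-then-alphabetical prefix, trying targets in increasing order and rejecting any under which an Accept and a Reject string meet in one state with the same remainder; add a state when all current targets are rejected. Accepting states are where Accept strings end.
a: 0a undefined. 0a->0: no, aab/b meet in 0 with "b" left. Open state 1: 0a->1.
b: 0b undefined. 0b->0: ok.
aa: 1a undefined. 1a->0: no, aa/b meet in 0. 1a->1: no, aa/ba meet in 1. Open state 2: 1a->2.
ab: 1b undefined. 1b->0: ok.
aaa: 2a undefined. 2a->0: ok.
aab: 2b undefined. 2b->0: no, aab/bababbb meet in 0. 2b->1: no, aab/babbaba meet in 1. 2b->2: ok.
All examples now run through 3 states with every (state, symbol) defined. Accept strings end in {2}, Reject strings end in {0,1}; accept={2}.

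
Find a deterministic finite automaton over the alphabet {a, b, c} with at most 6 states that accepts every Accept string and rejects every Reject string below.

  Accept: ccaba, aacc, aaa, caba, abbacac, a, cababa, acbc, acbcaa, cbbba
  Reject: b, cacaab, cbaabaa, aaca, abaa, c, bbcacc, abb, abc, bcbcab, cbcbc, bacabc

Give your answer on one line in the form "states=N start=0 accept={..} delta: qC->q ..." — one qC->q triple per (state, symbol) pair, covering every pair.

Fold the examples into a partial DFA from state 0: repeatedly fix the first undefined (state, symbol) met by the shortest-then-alphabetical prefix, trying targets in increasing order and rejecting any under which an Accept and a Reject string meet in one state with the same remainder; add a state when all current targets are rejected. Accepting states are where Accept strings end.
a: 0a undefined. 0a->0: ok.
b: 0b undefined. 0b->0: no, aaa/b meet in 0. Open state 1: 0b->1.
c: 0c undefined. 0c->0: no, aacc/aaca meet in 0. 0c->1: no, aacc/abc meet in 1 with "c" left. Open state 2: 0c->2.
ba: 1a undefined. 1a->0: no, aaa/abaa meet in 0. 1a->1: ok.
bb: 1b undefined. 1b->0: no, aaa/abb meet in 0. 1b->1: ok.
bc: 1c undefined. 1c->0: no, aacc/bbcacc meet in 2 with "c" left. 1c->1: no, abbacac/b meet in 1. 1c->2: ok.
ca: 2a undefined. 2a->0: no, aacc/bbcacc meet in 2 with "c" left. 2a->1: no, aacc/bbcacc meet in 2 with "c" left. 2a->2: no, acbc/bacabc meet in 2 with "bc" left. Open state 3: 2a->3.
cb: 2b undefined. 2b->0: no, acbc/c meet in 2. 2b->1: no, acbc/c meet in 2. 2b->2: no, cbbba/aaca meet in 3. 2b->3: ok.
cc: 2c undefined. 2c->0: no, ccaba/b meet in 1. 2c->1: no, ccaba/b meet in 1. 2c->2: no, aacc/c meet in 2. 2c->3: no, aacc/aaca meet in 3. Open state 4: 2c->4.
cab: 3b undefined. 3b->0: no, cababa/b meet in 1. 3b->1: no, caba/b meet in 1. 3b->2: no, aacc/bacabc meet in 4. 3b->3: no, abbacac/bacabc meet in 3 with "c" left. 3b->4: ok.
cac: 3c undefined. 3c->0: ok.
cba: 3a undefined. 3a->0: ok.
cca: 4a undefined. 4a->0: no, ccaba/b meet in 1. 4a->1: no, ccaba/b meet in 1. 4a->2: no, caba/c meet in 2. 4a->3: no, ccaba/aaca meet in 3. 4a->4: ok.
cbbb: 4b undefined. 4b->0: ok.
bacabc: 4c undefined. 4c->0: no, ccaba/bacabc meet in 0. 4c->1: ok.
All examples now run through 5 states with every (state, symbol) defined. Accept strings end in {0,4}, Reject strings end in {1,2,3}; accept={0,4}.

states=5 start=0 accept={0,4} delta: 0a->0 0b->1 0c->2 1a->1 1b->1 1c->2 2a->3 2b->3 2c->4 3a->0 3b->4 3c->0 4a->4 4b->0 4c->1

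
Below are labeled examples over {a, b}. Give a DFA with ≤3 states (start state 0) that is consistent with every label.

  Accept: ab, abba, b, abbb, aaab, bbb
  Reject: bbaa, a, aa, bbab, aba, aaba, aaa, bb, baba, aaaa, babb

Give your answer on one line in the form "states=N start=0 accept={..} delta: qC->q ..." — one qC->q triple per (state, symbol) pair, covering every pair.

State merging on the prefix tree: take the shortest (then alphabetical) example prefix whose next move is undefined and point that move at state 0, else 1, else 2, ...; a target is out if some Accept/Reject pair would then sit in one state with the same input left (inseparable). If every existing state is out, open a new one.
a: 0a undefined. 0a->0: ok.
b: 0b undefined. 0b->0: no, ab/bbaa meet in 0. Open state 1: 0b->1.
ba: 1a undefined. 1a->0: ok.
bb: 1b undefined. 1b->0: no, ab/bbab meet in 1. 1b->1: no, ab/bbab meet in 1. Open state 2: 1b->2.
bba: 2a undefined. 2a->0: no, ab/bbab meet in 1. 2a->1: ok.
bbb: 2b undefined. 2b->0: no, abbb/bbaa meet in 0. 2b->1: ok.
All examples now run through 3 states with every (state, symbol) defined. Accept strings end in {1}, Reject strings end in {0,2}; accept={1}.

states=3 start=0 accept={1} delta: 0a->0 0b->1 1a->0 1b->2 2a->1 2b->1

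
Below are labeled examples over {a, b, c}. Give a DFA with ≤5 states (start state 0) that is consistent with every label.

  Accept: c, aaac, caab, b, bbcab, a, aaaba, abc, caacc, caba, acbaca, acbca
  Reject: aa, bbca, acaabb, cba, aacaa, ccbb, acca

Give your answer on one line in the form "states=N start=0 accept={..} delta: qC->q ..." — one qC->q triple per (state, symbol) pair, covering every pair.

Grow the machine one transition at a time. Run the examples from 0; the earliest place one falls off (shortest prefix, ties alphabetical) gets sent to the lowest-numbered state that keeps every Accept/Reject pair distinguishable — a pair clashes when both reach the same state with identical unread suffix — and to a fresh state only if none does.
a: 0a undefined. 0a->0: no, a/aa meet in 0. Open state 1: 0a->1.
b: 0b undefined. 0b->0: ok.
c: 0c undefined. 0c->0: no, c/ccbb meet in 0. 0c->1: ok.
aa: 1a undefined. 1a->0: no, c/aacaa meet in 1. 1a->1: no, c/aa meet in 1. Open state 2: 1a->2.
ab: 1b undefined. 1b->0: no, c/cba meet in 1. 1b->1: ok.
ac: 1c undefined. 1c->0: no, b/ccbb meet in 0. 1c->1: no, c/ccbb meet in 1. 1c->2: no, abc/aa meet in 2. Open state 3: 1c->3.
aaa: 2a undefined. 2a->0: ok.
aac: 2c undefined. 2c->0: ok.
aca: 3a undefined. 3a->0: no, c/acaabb meet in 1. 3a->1: ok.
acb: 3b undefined. 3b->0: no, caab/ccbb meet in 0. 3b->1: no, c/ccbb meet in 1. 3b->2: no, bbcab/ccbb meet in 2 with "b" left. 3b->3: no, abc/ccbb meet in 3. Open state 4: 3b->4.
acc: 3c undefined. 3c->0: no, c/acca meet in 1. 3c->1: ok.
cab: 2b undefined. 2b->0: no, caab/acaabb meet in 0. 2b->1: no, c/acaabb meet in 1. 2b->2: no, bbcab/aa meet in 2. 2b->3: ok.
acba: 4a undefined. 4a->0: no, acbaca/aa meet in 2. 4a->1: ok.
acbc: 4c undefined. 4c->0: ok.
ccbb: 4b undefined. 4b->0: no, caab/ccbb meet in 0. 4b->1: no, c/ccbb meet in 1. 4b->2: ok.
All examples now run through 5 states with every (state, symbol) defined. Accept strings end in {0,1,3}, Reject strings end in {2,4}; accept={0,1,3}.

states=5 start=0 accept={0,1,3} delta: 0a->1 0b->0 0c->1 1a->2 1b->1 1c->3 2a->0 2b->3 2c->0 3a->1 3b->4 3c->1 4a->1 4b->2 4c->0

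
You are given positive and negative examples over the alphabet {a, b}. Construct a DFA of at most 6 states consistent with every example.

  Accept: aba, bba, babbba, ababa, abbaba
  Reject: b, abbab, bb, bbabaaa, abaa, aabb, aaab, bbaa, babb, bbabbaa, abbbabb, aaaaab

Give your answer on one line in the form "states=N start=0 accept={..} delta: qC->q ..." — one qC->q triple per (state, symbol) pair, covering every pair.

states=3 start=0 accept={2} delta: 0a->0 0b->1 1a->2 1b->1 2a->0 2b->1

Fold the examples into a partial DFA from state 0: repeatedly fix the first undefined (state, symbol) met by the shortest-then-alphabetical prefix, trying targets in increasing order and rejecting any under which an Accept and a Reject string meet in one state with the same remainder; add a state when all current targets are rejected. Accepting states are where Accept strings end.
a: 0a undefined. 0a->0: ok.
b: 0b undefined. 0b->0: no, aba/b meet in 0. Open state 1: 0b->1.
ba: 1a undefined. 1a->0: no, aba/abaa meet in 0. 1a->1: no, aba/b meet in 1. Open state 2: 1a->2.
bb: 1b undefined. 1b->0: no, bba/bb meet in 0. 1b->1: ok.
bab: 2b undefined. 2b->0: no, ababa/abbab meet in 0. 2b->1: ok.
abaa: 2a undefined. 2a->0: ok.
All examples now run through 3 states with every (state, symbol) defined. Accept strings end in {2}, Reject strings end in {0,1}; accept={2}.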